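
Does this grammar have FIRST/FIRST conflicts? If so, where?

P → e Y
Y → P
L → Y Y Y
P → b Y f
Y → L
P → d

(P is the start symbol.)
FIRST sets of the non-terminals at (or reachable through a nullable prefix from) the front of some alternative:
  FIRST(P) = { 'b', 'd', 'e' }
  FIRST(L) = { 'b', 'd', 'e' }

Productions for P:
  P → e Y: FIRST = { 'e' }
  P → b Y f: FIRST = { 'b' }
  P → d: FIRST = { 'd' }
Productions for Y:
  Y → P: FIRST = { 'b', 'd', 'e' }
  Y → L: FIRST = { 'b', 'd', 'e' }
L has only one production, so no FIRST/FIRST conflict is possible there.

Conflict for Y: Y → P and Y → L
  Overlap: { 'b', 'd', 'e' }

Answer: Yes. Y → P / Y → L on { 'b', 'd', 'e' }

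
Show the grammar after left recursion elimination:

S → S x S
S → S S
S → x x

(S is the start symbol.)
S is directly left-recursive. The standard transformation for
  A → A α₁ | ... | A α_m | β₁ | ... | β_n
is
  A  → β₁ A' | ... | β_n A'
  A' → α₁ A' | ... | α_m A' | ε

S → x x becomes S → x x S'
S → S x S becomes S' → x S S'
S → S S becomes S' → S S'
Add S' → ε

Resulting grammar:
S → x x S'
S' → x S S'
S' → S S'
S' → ε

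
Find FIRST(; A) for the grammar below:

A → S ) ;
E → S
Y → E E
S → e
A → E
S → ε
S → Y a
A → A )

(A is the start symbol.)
To compute FIRST(; A), process the symbols left to right:
Symbol ; is a terminal. Add ';' and stop.
FIRST(; A) = { ';' }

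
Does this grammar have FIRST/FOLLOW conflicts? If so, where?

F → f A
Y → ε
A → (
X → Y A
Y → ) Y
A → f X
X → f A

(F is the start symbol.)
No FIRST/FOLLOW conflicts.

Nullable non-terminals: Y.

Y: nullable alternative(s) Y → ε; FOLLOW(Y) = { '(', 'f' }
  Y → ε: FIRST \ {ε} = { } — this is the only nullable alternative, skip
  Y → ) Y: FIRST \ {ε} = { ')' } — disjoint from FOLLOW(Y)

A, F, X have no nullable alternative, so no FIRST/FOLLOW check is needed there.

No FIRST/FOLLOW conflicts found.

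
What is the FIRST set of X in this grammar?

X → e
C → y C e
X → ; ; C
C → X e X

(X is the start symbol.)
{ ';', 'e' }

To compute FIRST(X), examine every production with X on the left-hand side, reading each right-hand side left to right until a non-nullable symbol is reached.

From X → e:
  - e is a terminal: add 'e' and stop
From X → ; ; C:
  - ';' is a terminal: add ';' and stop

Collecting: FIRST(X) = { ';', 'e' }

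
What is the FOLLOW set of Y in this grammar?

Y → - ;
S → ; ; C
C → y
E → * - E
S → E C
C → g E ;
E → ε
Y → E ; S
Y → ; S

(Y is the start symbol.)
{ $ }

To compute FOLLOW(Y), find every occurrence of Y on a right-hand side N → α Y β: add FIRST(β) \ {ε}, and if β is empty or nullable also add FOLLOW(N). Iterate to a fixed point.

Y is the start symbol, so $ ∈ FOLLOW(Y).
Y does not occur on any right-hand side.

Taking the union: FOLLOW(Y) = { $ }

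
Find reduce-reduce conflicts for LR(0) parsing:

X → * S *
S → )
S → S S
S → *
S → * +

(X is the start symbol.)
Yes — I6: [S → * .] vs [X → * S * .]

Augment with X' → X and build the canonical LR(0) collection (I0 = CLOSURE({[X' → . X]}), then GOTO on every symbol after a dot until no new states appear). It has 9 states:
  I0: { [X → . * S *], [X' → . X] }  — shift
  I1: { [S → . )], [S → . * +], [S → . *], [S → . S S], [X → * . S *] }  — shift
  I2: { [X' → X .] }  — accept
  I3: { [S → ) .] }  — reduce
  I4: { [S → * . +], [S → * .] }  — shift, reduce
  I5: { [S → . )], [S → . * +], [S → . *], [S → . S S], [S → S . S], [X → * S . *] }  — shift
  I6: { [S → * . +], [S → * .], [X → * S * .] }  — shift, 2 reduces
  I7: { [S → . )], [S → . * +], [S → . *], [S → . S S], [S → S . S], [S → S S .] }  — shift, reduce
  I8: { [S → * + .] }  — reduce

I6 contains complete items [S → * .], [X → * S * .] — reduce-reduce conflict.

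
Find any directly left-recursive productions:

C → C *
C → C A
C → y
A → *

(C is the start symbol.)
Yes, C is left-recursive

C → C *: LEFT RECURSIVE (starts with C)
C → C A: LEFT RECURSIVE (starts with C)
C → y: starts with y
A → *: starts with '*'

The grammar has direct left recursion on: C.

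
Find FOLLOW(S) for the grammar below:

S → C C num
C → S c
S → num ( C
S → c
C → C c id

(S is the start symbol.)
To compute FOLLOW(S), find every occurrence of S on a right-hand side N → α S β: add FIRST(β) \ {ε}, and if β is empty or nullable also add FOLLOW(N). Iterate to a fixed point.

S is the start symbol, so $ ∈ FOLLOW(S).
In C → S c: S is followed by c, add FIRST(c) \ {ε} = { 'c' }

Taking the union: FOLLOW(S) = { $, 'c' }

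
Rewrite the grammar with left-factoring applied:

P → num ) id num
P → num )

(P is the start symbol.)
Left-factoring transforms A → αβ₁ | αβ₂ into A → αA' and A' → β₁ | β₂
(α is the longest common prefix among the alternatives). Repeat until
no nonterminal has two alternatives with a common prefix.

Round 1: P has alternatives sharing prefix 'num )'. Introduce P': P → num ) P'
  Add: P' → id num
  Add: P' → ε

No remaining common prefixes — done.

Resulting grammar:
P → num ) P'
P' → id num
P' → ε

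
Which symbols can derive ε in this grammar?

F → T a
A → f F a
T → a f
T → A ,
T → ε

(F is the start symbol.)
{ 'T' }

A non-terminal is nullable if it can derive ε (the empty string): either it has an ε-production, or it has a production whose right-hand side consists entirely of nullable non-terminals.

ε-productions: T → ε
So T is immediately nullable.
No further non-terminal can be added: every production for the remaining non-terminals contains a terminal or a non-nullable non-terminal.
Nullable = { 'T' }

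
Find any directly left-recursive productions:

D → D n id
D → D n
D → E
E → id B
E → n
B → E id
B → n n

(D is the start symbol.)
Yes, D is left-recursive

D → D n id: LEFT RECURSIVE (starts with D)
D → D n: LEFT RECURSIVE (starts with D)
D → E: starts with E
E → id B: starts with id
E → n: starts with n
B → E id: starts with E
B → n n: starts with n

The grammar has direct left recursion on: D.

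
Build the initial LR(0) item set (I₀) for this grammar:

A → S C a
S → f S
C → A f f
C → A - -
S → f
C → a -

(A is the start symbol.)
{ [A → . S C a], [A' → . A], [S → . f S], [S → . f] }

First, augment the grammar with A' → A
I₀ = CLOSURE({ [A' → . A] }):
  [A' → . A] has the dot before A: add [A → . S C a]
  [A → . S C a] has the dot before S: add [S → . f S], [S → . f]
No further items can be added.

I₀ = { [A → . S C a], [A' → . A], [S → . f S], [S → . f] }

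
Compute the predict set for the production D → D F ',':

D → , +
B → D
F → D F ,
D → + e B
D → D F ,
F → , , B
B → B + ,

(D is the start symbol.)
{ '+', ',' }

PREDICT(D → D F ',') = (FIRST(RHS) \ {ε}) ∪ (FOLLOW(D) if ε ∈ FIRST(RHS), i.e. RHS ⇒* ε)
FIRST(D) = { '+', ',' }
FIRST(D F ',') = { '+', ',' }
ε ∉ FIRST(D F ','), so FOLLOW(D) is not added.
PREDICT(D → D F ',') = { '+', ',' }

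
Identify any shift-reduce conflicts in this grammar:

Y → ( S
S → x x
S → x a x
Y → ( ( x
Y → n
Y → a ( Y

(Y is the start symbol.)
A shift-reduce conflict occurs when an LR(0) state has both:
  - a complete (reduce) item [A → α .] (dot at the end), and
  - a shift item [B → β . c γ] (dot before a terminal).

Augment with Y' → Y and build the canonical LR(0) collection (I0 = CLOSURE({[Y' → . Y]}), then GOTO on every symbol after a dot until no new states appear). It has 14 states:
  I0: { [Y → . ( ( x], [Y → . ( S], [Y → . a ( Y], [Y → . n], [Y' → . Y] }  — shift
  I1: { [S → . x a x], [S → . x x], [Y → ( . ( x], [Y → ( . S] }  — shift
  I2: { [Y' → Y .] }  — accept
  I3: { [Y → a . ( Y] }  — shift
  I4: { [Y → n .] }  — reduce
  I5: { [Y → . ( ( x], [Y → . ( S], [Y → . a ( Y], [Y → . n], [Y → a ( . Y] }  — shift
  I6: { [Y → a ( Y .] }  — reduce
  I7: { [Y → ( ( . x] }  — shift
  I8: { [Y → ( S .] }  — reduce
  I9: { [S → x . a x], [S → x . x] }  — shift
  I10: { [S → x a . x] }  — shift
  I11: { [S → x x .] }  — reduce
  I12: { [S → x a x .] }  — reduce
  I13: { [Y → ( ( x .] }  — reduce

No state contains both a complete item and a shift item.

Answer: No shift-reduce conflicts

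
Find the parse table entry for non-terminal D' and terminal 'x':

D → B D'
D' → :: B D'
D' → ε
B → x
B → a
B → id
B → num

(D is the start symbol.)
To find M[D', 'x'], we find productions for D' where 'x' is in the predict set (PREDICT(N → α) = (FIRST(α) \ {ε}) ∪ (FOLLOW(N) if α ⇒* ε)).

Relevant sets:
  FOLLOW(D') = { $ }

D' → :: B D': PREDICT = { '::' }
D' → ε: PREDICT = { $ }

M[D', 'x'] is empty (no production applies)

Answer: Empty (error entry)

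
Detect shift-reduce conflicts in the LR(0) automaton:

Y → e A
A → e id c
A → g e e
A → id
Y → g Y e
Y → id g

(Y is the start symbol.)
A shift-reduce conflict occurs when an LR(0) state has both:
  - a complete (reduce) item [A → α .] (dot at the end), and
  - a shift item [B → β . c γ] (dot before a terminal).

Augment with Y' → Y and build the canonical LR(0) collection (I0 = CLOSURE({[Y' → . Y]}), then GOTO on every symbol after a dot until no new states appear). It has 16 states:
  I0: { [Y → . e A], [Y → . g Y e], [Y → . id g], [Y' → . Y] }  — shift
  I1: { [Y' → Y .] }  — accept
  I2: { [A → . e id c], [A → . g e e], [A → . id], [Y → e . A] }  — shift
  I3: { [Y → . e A], [Y → . g Y e], [Y → . id g], [Y → g . Y e] }  — shift
  I4: { [Y → id . g] }  — shift
  I5: { [Y → id g .] }  — reduce
  I6: { [Y → g Y . e] }  — shift
  I7: { [Y → g Y e .] }  — reduce
  I8: { [Y → e A .] }  — reduce
  I9: { [A → e . id c] }  — shift
  I10: { [A → g . e e] }  — shift
  I11: { [A → id .] }  — reduce
  I12: { [A → g e . e] }  — shift
  I13: { [A → g e e .] }  — reduce
  I14: { [A → e id . c] }  — shift
  I15: { [A → e id c .] }  — reduce

No state contains both a complete item and a shift item.

Answer: No shift-reduce conflicts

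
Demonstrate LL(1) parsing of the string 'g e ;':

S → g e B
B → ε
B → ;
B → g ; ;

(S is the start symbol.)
LL(1) parsing maintains a stack (initially the start symbol over $) and the input. At each step: if the stack top is a terminal, match it against the current input token; if it is a non-terminal N, replace it with the RHS of M[N, lookahead] (the unique production whose predict set contains the lookahead).

Stack is shown with the top on the left.

Stack    Input    Action
------------------------
S $      g e ; $  output S → g e B
g e B $  g e ; $  match 'g'
e B $    e ; $    match 'e'
B $      ; $      output B → ;
; $      ; $      match ';'
$        $        accept

The string is accepted.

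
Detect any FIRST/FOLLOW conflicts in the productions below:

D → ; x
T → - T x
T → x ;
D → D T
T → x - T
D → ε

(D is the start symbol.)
Yes. D → D T with FOLLOW(D) on { '-', 'x' }

Nullable non-terminals: D.
FIRST sets used below: FIRST(D) = { '-', ';', 'x', ε }, FIRST(T) = { '-', 'x' }

D: nullable alternative(s) D → ε; FOLLOW(D) = { $, '-', 'x' }
  D → ; x: FIRST \ {ε} = { ';' } — disjoint from FOLLOW(D)
  D → D T: FIRST \ {ε} = { '-', ';', 'x' } — overlaps FOLLOW(D) on { '-', 'x' }: CONFLICT
  D → ε: FIRST \ {ε} = { } — this is the only nullable alternative, skip

T has no nullable alternative, so no FIRST/FOLLOW check is needed there.

So the grammar has 1 FIRST/FOLLOW conflict (marked CONFLICT above).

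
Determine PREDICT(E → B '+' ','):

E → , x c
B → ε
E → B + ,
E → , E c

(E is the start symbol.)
{ '+' }

PREDICT(E → B '+' ',') = (FIRST(RHS) \ {ε}) ∪ (FOLLOW(E) if ε ∈ FIRST(RHS), i.e. RHS ⇒* ε)
FIRST(B) = { ε }
FIRST(B '+' ',') = { '+' }
ε ∉ FIRST(B '+' ','), so FOLLOW(E) is not added.
PREDICT(E → B '+' ',') = { '+' }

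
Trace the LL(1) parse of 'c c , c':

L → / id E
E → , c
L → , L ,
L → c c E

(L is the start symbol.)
Stack is shown with the top on the left.

Stack    Input      Action
--------------------------
L $      c c , c $  output L → c c E
c c E $  c c , c $  match 'c'
c E $    c , c $    match 'c'
E $      , c $      output E → , c
, c $    , c $      match ','
c $      c $        match 'c'
$        $          accept

The string is accepted.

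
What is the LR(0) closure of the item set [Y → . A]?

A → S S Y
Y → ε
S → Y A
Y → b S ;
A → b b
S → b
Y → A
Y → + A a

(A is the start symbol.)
{ [A → . S S Y], [A → . b b], [S → . Y A], [S → . b], [Y → . + A a], [Y → . A], [Y → . b S ;], [Y → .] }

Start with: [Y → . A]
  [Y → . A] has the dot before A: add [A → . S S Y], [A → . b b]
  [A → . S S Y] has the dot before S: add [S → . Y A], [S → . b]
  [S → . Y A] has the dot before Y: add [Y → .], [Y → . b S ;], [Y → . + A a]
No further items can be added.

CLOSURE = { [A → . S S Y], [A → . b b], [S → . Y A], [S → . b], [Y → . + A a], [Y → . A], [Y → . b S ;], [Y → .] }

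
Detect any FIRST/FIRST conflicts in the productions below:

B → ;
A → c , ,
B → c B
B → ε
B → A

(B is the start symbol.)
Yes. B → c B / B → A on { 'c' }

A FIRST/FIRST conflict occurs when two productions N → α and N → β for the same non-terminal have FIRST(α) ∩ FIRST(β) ≠ ∅ (with ε ∈ FIRST of a nullable right-hand side, so two nullable alternatives also conflict).

FIRST sets of the non-terminals at (or reachable through a nullable prefix from) the front of some alternative:
  FIRST(A) = { 'c' }

Productions for B:
  B → ;: FIRST = { ';' }
  B → c B: FIRST = { 'c' }
  B → ε: FIRST = { ε }
  B → A: FIRST = { 'c' }
A has only one production, so no FIRST/FIRST conflict is possible there.

Conflict for B: B → c B and B → A
  Overlap: { 'c' }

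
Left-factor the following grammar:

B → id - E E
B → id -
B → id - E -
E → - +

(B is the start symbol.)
Left-factoring transforms A → αβ₁ | αβ₂ into A → αA' and A' → β₁ | β₂
(α is the longest common prefix among the alternatives). Repeat until
no nonterminal has two alternatives with a common prefix.

Round 1: B has alternatives sharing prefix 'id -'. Introduce B': B → id - B'
  Add: B' → E E
  Add: B' → ε
  Add: B' → E -

Round 2: B' has alternatives sharing prefix 'E'. Introduce B'': B' → E B''
  Add: B'' → E
  Add: B'' → -

No remaining common prefixes — done.

Resulting grammar:
B → id - B'
B' → E B''
B'' → E
B'' → -
B' → ε
E → - +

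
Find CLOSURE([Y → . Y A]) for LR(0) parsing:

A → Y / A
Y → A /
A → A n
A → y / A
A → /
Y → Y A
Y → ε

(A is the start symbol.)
{ [A → . /], [A → . A n], [A → . Y / A], [A → . y / A], [Y → . A /], [Y → . Y A], [Y → .] }

Start with: [Y → . Y A]
  [Y → . Y A] has the dot before Y: add [Y → . A /], [Y → .]
  [Y → . A /] has the dot before A: add [A → . Y / A], [A → . A n], [A → . y / A], [A → . /]
No further items can be added.

CLOSURE = { [A → . /], [A → . A n], [A → . Y / A], [A → . y / A], [Y → . A /], [Y → . Y A], [Y → .] }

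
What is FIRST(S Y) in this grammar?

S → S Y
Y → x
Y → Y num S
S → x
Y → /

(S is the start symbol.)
FIRST sets of the non-terminals involved (from the grammar, by fixed-point iteration):
  FIRST(S) = { 'x' }

To compute FIRST(S Y), process the symbols left to right:
Symbol S is a non-terminal. Add FIRST(S) \ {ε} = { 'x' }
S is not nullable (ε ∉ FIRST(S)), so stop here.
FIRST(S Y) = { 'x' }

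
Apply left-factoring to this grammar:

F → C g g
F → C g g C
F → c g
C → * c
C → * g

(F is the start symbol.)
F → C g g F'
F' → ε
F' → C
F → c g
C → * C'
C' → c
C' → g

Left-factoring transforms A → αβ₁ | αβ₂ into A → αA' and A' → β₁ | β₂
(α is the longest common prefix among the alternatives). Repeat until
no nonterminal has two alternatives with a common prefix.

Round 1: F has alternatives sharing prefix 'C g g'. Introduce F': F → C g g F'
  Add: F' → ε
  Add: F' → C

Round 2: C has alternatives sharing prefix '*'. Introduce C': C → * C'
  Add: C' → c
  Add: C' → g

No remaining common prefixes — done.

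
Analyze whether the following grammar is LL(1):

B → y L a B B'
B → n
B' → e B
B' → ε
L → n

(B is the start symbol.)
No. Predict set conflict for B': { 'e' }

A grammar is LL(1) if for each non-terminal N with multiple productions, the predict sets of those productions are pairwise disjoint, where PREDICT(N → α) = (FIRST(α) \ {ε}) ∪ (FOLLOW(N) if α ⇒* ε).

Relevant sets:
  FOLLOW(B') = { $, 'e' }

For B:
  PREDICT(B → y L a B B') = { 'y' }
  PREDICT(B → n) = { 'n' }
For B':
  PREDICT(B' → e B) = { 'e' }
  PREDICT(B' → ε) = { $, 'e' }
L has a single production, so nothing to check there.

Conflict found: Predict set conflict for B': { 'e' }
The grammar is NOT LL(1).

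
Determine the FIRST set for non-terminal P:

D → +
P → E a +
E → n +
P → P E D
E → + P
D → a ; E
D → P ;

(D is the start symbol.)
To compute FIRST(P), examine every production with P on the left-hand side, reading each right-hand side left to right until a non-nullable symbol is reached.

FIRST sets of the other non-terminals involved (by the same procedure, iterated to a fixed point):
  FIRST(E) = { '+', 'n' }

From P → E a +:
  - E is a non-terminal: add FIRST(E) \ {ε} = { '+', 'n' }
    E is not nullable, so stop
From P → P E D:
  - P is the symbol being defined: contributes nothing new
    P is not nullable, so stop

Collecting: FIRST(P) = { '+', 'n' }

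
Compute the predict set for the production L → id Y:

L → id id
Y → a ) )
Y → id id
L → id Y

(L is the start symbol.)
PREDICT(L → id Y) = (FIRST(RHS) \ {ε}) ∪ (FOLLOW(L) if ε ∈ FIRST(RHS), i.e. RHS ⇒* ε)
FIRST(id Y) = { 'id' }
ε ∉ FIRST(id Y), so FOLLOW(L) is not added.
PREDICT(L → id Y) = { 'id' }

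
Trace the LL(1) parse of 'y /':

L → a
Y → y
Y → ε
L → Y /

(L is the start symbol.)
LL(1) parsing maintains a stack (initially the start symbol over $) and the input. At each step: if the stack top is a terminal, match it against the current input token; if it is a non-terminal N, replace it with the RHS of M[N, lookahead] (the unique production whose predict set contains the lookahead).

Stack is shown with the top on the left.

Stack  Input  Action
--------------------
L $    y / $  output L → Y /
Y / $  y / $  output Y → y
y / $  y / $  match 'y'
/ $    / $    match '/'
$      $      accept

The string is accepted.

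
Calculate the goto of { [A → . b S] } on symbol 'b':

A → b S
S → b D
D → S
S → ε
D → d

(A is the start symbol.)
GOTO(I, 'b') = CLOSURE({ [A → αX.β] : [A → α.Xβ] ∈ I, X = 'b' })

Items with dot before 'b', with the dot advanced:
  [A → . b S] → [A → b . S]
Closure of the advanced items:
  [A → b . S] has the dot before S: add [S → . b D], [S → .]

GOTO = { [A → b . S], [S → . b D], [S → .] }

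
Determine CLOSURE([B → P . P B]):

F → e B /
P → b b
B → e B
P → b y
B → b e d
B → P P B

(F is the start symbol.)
{ [B → P . P B], [P → . b b], [P → . b y] }

Start with: [B → P . P B]
  [B → P . P B] has the dot before P: add [P → . b b], [P → . b y]
No further items can be added.

CLOSURE = { [B → P . P B], [P → . b b], [P → . b y] }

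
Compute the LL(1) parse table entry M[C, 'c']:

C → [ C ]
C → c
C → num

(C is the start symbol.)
To find M[C, 'c'], we find productions for C where 'c' is in the predict set (PREDICT(N → α) = (FIRST(α) \ {ε}) ∪ (FOLLOW(N) if α ⇒* ε)).

C → [ C ]: PREDICT = { '[' }
C → c: PREDICT = { 'c' }
  'c' is in predict set, so this production goes in M[C, 'c']
C → num: PREDICT = { 'num' }

M[C, 'c'] = C → c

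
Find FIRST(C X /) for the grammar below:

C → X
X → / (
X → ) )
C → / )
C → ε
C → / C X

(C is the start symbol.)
FIRST sets of the non-terminals involved (from the grammar, by fixed-point iteration):
  FIRST(C) = { ')', '/', ε }
  FIRST(X) = { ')', '/' }

To compute FIRST(C X /), process the symbols left to right:
Symbol C is a non-terminal. Add FIRST(C) \ {ε} = { ')', '/' }
C is nullable (ε ∈ FIRST(C)), continue to the next symbol.
Symbol X is a non-terminal. Add FIRST(X) \ {ε} = { ')', '/' }
X is not nullable (ε ∉ FIRST(X)), so stop here.
FIRST(C X /) = { ')', '/' }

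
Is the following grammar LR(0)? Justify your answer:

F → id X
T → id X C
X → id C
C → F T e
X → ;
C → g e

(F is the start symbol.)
A grammar is LR(0) if no state in the canonical LR(0) collection has:
  - both a shift item (dot before a terminal) and a complete item (shift-reduce conflict), or
  - two or more complete items (reduce-reduce conflict; the accept item [F' → F .] counts as a complete item here).

Augment with F' → F and build the canonical LR(0) collection (I0 = CLOSURE({[F' → . F]}), then GOTO on every symbol after a dot until no new states appear). It has 15 states:
  I0: { [F → . id X], [F' → . F] }  — shift
  I1: { [F' → F .] }  — accept
  I2: { [F → id . X], [X → . ;], [X → . id C] }  — shift
  I3: { [X → ; .] }  — reduce
  I4: { [F → id X .] }  — reduce
  I5: { [C → . F T e], [C → . g e], [F → . id X], [X → id . C] }  — shift
  I6: { [X → id C .] }  — reduce
  I7: { [C → F . T e], [T → . id X C] }  — shift
  I8: { [C → g . e] }  — shift
  I9: { [C → g e .] }  — reduce
  I10: { [C → F T . e] }  — shift
  I11: { [T → id . X C], [X → . ;], [X → . id C] }  — shift
  I12: { [C → . F T e], [C → . g e], [F → . id X], [T → id X . C] }  — shift
  I13: { [T → id X C .] }  — reduce
  I14: { [C → F T e .] }  — reduce

Every state is either a pure shift/goto state or contains exactly one complete item and nothing to shift — no conflicts. The grammar is LR(0).

Answer: Yes, the grammar is LR(0)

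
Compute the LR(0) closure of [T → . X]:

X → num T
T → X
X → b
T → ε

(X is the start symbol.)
Start with: [T → . X]
  [T → . X] has the dot before X: add [X → . num T], [X → . b]
No further items can be added.

CLOSURE = { [T → . X], [X → . b], [X → . num T] }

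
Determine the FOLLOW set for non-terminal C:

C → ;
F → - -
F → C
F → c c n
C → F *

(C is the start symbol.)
{ $, '*' }

To compute FOLLOW(C), find every occurrence of C on a right-hand side N → α C β: add FIRST(β) \ {ε}, and if β is empty or nullable also add FOLLOW(N). Iterate to a fixed point.

C is the start symbol, so $ ∈ FOLLOW(C).
In F → C: C is at the end, add FOLLOW(F)

The FOLLOW sets referred to above (computed the same way, to a fixed point):
  FOLLOW(F) = { '*' }

Taking the union: FOLLOW(C) = { $, '*' }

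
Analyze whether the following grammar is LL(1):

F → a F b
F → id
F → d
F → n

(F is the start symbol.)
A grammar is LL(1) if for each non-terminal N with multiple productions, the predict sets of those productions are pairwise disjoint, where PREDICT(N → α) = (FIRST(α) \ {ε}) ∪ (FOLLOW(N) if α ⇒* ε).

For F:
  PREDICT(F → a F b) = { 'a' }
  PREDICT(F → id) = { 'id' }
  PREDICT(F → d) = { 'd' }
  PREDICT(F → n) = { 'n' }

All predict sets are disjoint. The grammar IS LL(1).

Answer: Yes, the grammar is LL(1).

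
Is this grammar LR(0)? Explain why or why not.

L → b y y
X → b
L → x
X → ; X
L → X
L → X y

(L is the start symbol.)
Augment with L' → L and build the canonical LR(0) collection (I0 = CLOSURE({[L' → . L]}), then GOTO on every symbol after a dot until no new states appear). It has 11 states:
  I0: { [L → . X y], [L → . X], [L → . b y y], [L → . x], [L' → . L], [X → . ; X], [X → . b] }  — shift
  I1: { [X → . ; X], [X → . b], [X → ; . X] }  — shift
  I2: { [L' → L .] }  — accept
  I3: { [L → X . y], [L → X .] }  — shift, reduce
  I4: { [L → b . y y], [X → b .] }  — shift, reduce
  I5: { [L → x .] }  — reduce
  I6: { [L → b y . y] }  — shift
  I7: { [L → b y y .] }  — reduce
  I8: { [L → X y .] }  — reduce
  I9: { [X → ; X .] }  — reduce
  I10: { [X → b .] }  — reduce

Conflict in state I3:
  Shift-reduce conflict between [L → X .] and [L → X . y]
So the grammar is NOT LR(0).

Answer: No. Shift-reduce conflict between [L → X .] and [L → X . y]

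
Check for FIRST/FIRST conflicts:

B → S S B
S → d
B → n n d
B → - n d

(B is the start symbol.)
No FIRST/FIRST conflicts.

FIRST sets of the non-terminals at (or reachable through a nullable prefix from) the front of some alternative:
  FIRST(S) = { 'd' }

Productions for B:
  B → S S B: FIRST = { 'd' }
  B → n n d: FIRST = { 'n' }
  B → - n d: FIRST = { '-' }
S has only one production, so no FIRST/FIRST conflict is possible there.

All alternatives of each non-terminal have pairwise disjoint FIRST sets.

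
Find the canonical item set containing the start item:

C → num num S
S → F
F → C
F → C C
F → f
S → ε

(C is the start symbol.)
{ [C → . num num S], [C' → . C] }

First, augment the grammar with C' → C
I₀ = CLOSURE({ [C' → . C] }):
  [C' → . C] has the dot before C: add [C → . num num S]
No further items can be added.

I₀ = { [C → . num num S], [C' → . C] }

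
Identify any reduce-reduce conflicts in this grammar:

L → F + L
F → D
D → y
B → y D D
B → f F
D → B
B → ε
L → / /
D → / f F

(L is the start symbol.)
A reduce-reduce conflict occurs when an LR(0) state has two complete items [A → α .] and [B → β .] — both call for a reduction, and with no lookahead the parser cannot choose between them.

Augment with L' → L and build the canonical LR(0) collection (I0 = CLOSURE({[L' → . L]}), then GOTO on every symbol after a dot until no new states appear). It has 17 states:
  I0: { [B → . f F], [B → . y D D], [B → .], [D → . / f F], [D → . B], [D → . y], [F → . D], [L → . / /], [L → . F + L], [L' → . L] }  — shift, reduce
  I1: { [D → / . f F], [L → / . /] }  — shift
  I2: { [D → B .] }  — reduce
  I3: { [F → D .] }  — reduce
  I4: { [L → F . + L] }  — shift
  I5: { [L' → L .] }  — accept
  I6: { [B → . f F], [B → . y D D], [B → .], [B → f . F], [D → . / f F], [D → . B], [D → . y], [F → . D] }  — shift, reduce
  I7: { [B → . f F], [B → . y D D], [B → .], [B → y . D D], [D → . / f F], [D → . B], [D → . y], [D → y .] }  — shift, 2 reduces
  I8: { [D → / . f F] }  — shift
  I9: { [B → . f F], [B → . y D D], [B → .], [B → y D . D], [D → . / f F], [D → . B], [D → . y] }  — shift, reduce
  I10: { [B → y D D .] }  — reduce
  I11: { [B → . f F], [B → . y D D], [B → .], [D → . / f F], [D → . B], [D → . y], [D → / f . F], [F → . D] }  — shift, reduce
  I12: { [D → / f F .] }  — reduce
  I13: { [B → f F .] }  — reduce
  I14: { [B → . f F], [B → . y D D], [B → .], [D → . / f F], [D → . B], [D → . y], [F → . D], [L → . / /], [L → . F + L], [L → F + . L] }  — shift, reduce
  I15: { [L → F + L .] }  — reduce
  I16: { [L → / / .] }  — reduce

I7 contains complete items [B → .], [D → y .] — reduce-reduce conflict.

Answer: Yes — I7: [B → .] vs [D → y .]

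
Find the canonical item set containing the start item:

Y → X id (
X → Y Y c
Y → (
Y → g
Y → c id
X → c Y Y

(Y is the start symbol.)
{ [X → . Y Y c], [X → . c Y Y], [Y → . (], [Y → . X id (], [Y → . c id], [Y → . g], [Y' → . Y] }

First, augment the grammar with Y' → Y
I₀ = CLOSURE({ [Y' → . Y] }):
  [Y' → . Y] has the dot before Y: add [Y → . X id (], [Y → . (], [Y → . g], [Y → . c id]
  [Y → . X id (] has the dot before X: add [X → . Y Y c], [X → . c Y Y]
No further items can be added.

I₀ = { [X → . Y Y c], [X → . c Y Y], [Y → . (], [Y → . X id (], [Y → . c id], [Y → . g], [Y' → . Y] }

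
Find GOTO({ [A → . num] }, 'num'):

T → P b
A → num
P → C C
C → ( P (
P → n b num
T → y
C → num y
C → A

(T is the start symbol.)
{ [A → num .] }

GOTO(I, 'num') = CLOSURE({ [A → αX.β] : [A → α.Xβ] ∈ I, X = 'num' })

Items with dot before 'num', with the dot advanced:
  [A → . num] → [A → num .]
Closure adds nothing (no advanced item has the dot before a non-terminal).

GOTO = { [A → num .] }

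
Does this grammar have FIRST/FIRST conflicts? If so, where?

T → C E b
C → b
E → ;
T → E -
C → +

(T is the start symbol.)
No FIRST/FIRST conflicts.

A FIRST/FIRST conflict occurs when two productions N → α and N → β for the same non-terminal have FIRST(α) ∩ FIRST(β) ≠ ∅ (with ε ∈ FIRST of a nullable right-hand side, so two nullable alternatives also conflict).

FIRST sets of the non-terminals at (or reachable through a nullable prefix from) the front of some alternative:
  FIRST(C) = { '+', 'b' }
  FIRST(E) = { ';' }

Productions for T:
  T → C E b: FIRST = { '+', 'b' }
  T → E -: FIRST = { ';' }
Productions for C:
  C → b: FIRST = { 'b' }
  C → +: FIRST = { '+' }
E has only one production, so no FIRST/FIRST conflict is possible there.

All alternatives of each non-terminal have pairwise disjoint FIRST sets.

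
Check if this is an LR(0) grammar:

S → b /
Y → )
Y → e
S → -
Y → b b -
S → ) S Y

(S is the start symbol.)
Yes, the grammar is LR(0)

Augment with S' → S and build the canonical LR(0) collection (I0 = CLOSURE({[S' → . S]}), then GOTO on every symbol after a dot until no new states appear). It has 13 states:
  I0: { [S → . ) S Y], [S → . -], [S → . b /], [S' → . S] }  — shift
  I1: { [S → ) . S Y], [S → . ) S Y], [S → . -], [S → . b /] }  — shift
  I2: { [S → - .] }  — reduce
  I3: { [S' → S .] }  — accept
  I4: { [S → b . /] }  — shift
  I5: { [S → b / .] }  — reduce
  I6: { [S → ) S . Y], [Y → . )], [Y → . b b -], [Y → . e] }  — shift
  I7: { [Y → ) .] }  — reduce
  I8: { [S → ) S Y .] }  — reduce
  I9: { [Y → b . b -] }  — shift
  I10: { [Y → e .] }  — reduce
  I11: { [Y → b b . -] }  — shift
  I12: { [Y → b b - .] }  — reduce

Every state is either a pure shift/goto state or contains exactly one complete item and nothing to shift — no conflicts. The grammar is LR(0).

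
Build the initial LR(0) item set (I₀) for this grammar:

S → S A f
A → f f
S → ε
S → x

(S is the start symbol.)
First, augment the grammar with S' → S
I₀ = CLOSURE({ [S' → . S] }):
  [S' → . S] has the dot before S: add [S → . S A f], [S → .], [S → . x]
No further items can be added.

I₀ = { [S → . S A f], [S → . x], [S → .], [S' → . S] }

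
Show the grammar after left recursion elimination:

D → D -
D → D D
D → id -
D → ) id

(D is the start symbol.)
D → id - D'
D → ) id D'
D' → - D'
D' → D D'
D' → ε

D is directly left-recursive. The standard transformation for
  A → A α₁ | ... | A α_m | β₁ | ... | β_n
is
  A  → β₁ A' | ... | β_n A'
  A' → α₁ A' | ... | α_m A' | ε

D → id - becomes D → id - D'
D → ) id becomes D → ) id D'
D → D - becomes D' → - D'
D → D D becomes D' → D D'
Add D' → ε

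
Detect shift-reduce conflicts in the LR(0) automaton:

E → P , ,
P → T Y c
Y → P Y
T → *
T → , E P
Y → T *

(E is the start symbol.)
Augment with E' → E and build the canonical LR(0) collection (I0 = CLOSURE({[E' → . E]}), then GOTO on every symbol after a dot until no new states appear). It has 16 states:
  I0: { [E → . P , ,], [E' → . E], [P → . T Y c], [T → . *], [T → . , E P] }  — shift
  I1: { [T → * .] }  — reduce
  I2: { [E → . P , ,], [P → . T Y c], [T → , . E P], [T → . *], [T → . , E P] }  — shift
  I3: { [E' → E .] }  — accept
  I4: { [E → P . , ,] }  — shift
  I5: { [P → . T Y c], [P → T . Y c], [T → . *], [T → . , E P], [Y → . P Y], [Y → . T *] }  — shift
  I6: { [P → . T Y c], [T → . *], [T → . , E P], [Y → . P Y], [Y → . T *], [Y → P . Y] }  — shift
  I7: { [P → . T Y c], [P → T . Y c], [T → . *], [T → . , E P], [Y → . P Y], [Y → . T *], [Y → T . *] }  — shift
  I8: { [P → T Y . c] }  — shift
  I9: { [P → T Y c .] }  — reduce
  I10: { [T → * .], [Y → T * .] }  — 2 reduces
  I11: { [Y → P Y .] }  — reduce
  I12: { [E → P , . ,] }  — shift
  I13: { [E → P , , .] }  — reduce
  I14: { [P → . T Y c], [T → , E . P], [T → . *], [T → . , E P] }  — shift
  I15: { [T → , E P .] }  — reduce

No state contains both a complete item and a shift item.

Answer: No shift-reduce conflicts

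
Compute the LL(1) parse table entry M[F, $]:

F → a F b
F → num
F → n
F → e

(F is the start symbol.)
Empty (error entry)

To find M[F, $], we find productions for F where $ is in the predict set (PREDICT(N → α) = (FIRST(α) \ {ε}) ∪ (FOLLOW(N) if α ⇒* ε)).

F → a F b: PREDICT = { 'a' }
F → num: PREDICT = { 'num' }
F → n: PREDICT = { 'n' }
F → e: PREDICT = { 'e' }

M[F, $] is empty (no production applies)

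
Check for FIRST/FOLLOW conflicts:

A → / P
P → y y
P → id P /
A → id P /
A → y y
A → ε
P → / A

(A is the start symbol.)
A FIRST/FOLLOW conflict occurs when a non-terminal N has a nullable alternative N → β (β ⇒* ε) and another alternative N → α with FIRST(α) ∩ FOLLOW(N) ≠ ∅: on such a lookahead the parser cannot decide between expanding α and letting N vanish via β.

Nullable non-terminals: A.

A: nullable alternative(s) A → ε; FOLLOW(A) = { $, '/' }
  A → / P: FIRST \ {ε} = { '/' } — overlaps FOLLOW(A) on { '/' }: CONFLICT
  A → id P /: FIRST \ {ε} = { 'id' } — disjoint from FOLLOW(A)
  A → y y: FIRST \ {ε} = { 'y' } — disjoint from FOLLOW(A)
  A → ε: FIRST \ {ε} = { } — this is the only nullable alternative, skip

P has no nullable alternative, so no FIRST/FOLLOW check is needed there.

So the grammar has 1 FIRST/FOLLOW conflict (marked CONFLICT above).

Answer: Yes. A → '/' P with FOLLOW(A) on { '/' }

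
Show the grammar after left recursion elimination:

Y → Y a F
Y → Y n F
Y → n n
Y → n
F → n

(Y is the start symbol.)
Y is directly left-recursive. The standard transformation for
  A → A α₁ | ... | A α_m | β₁ | ... | β_n
is
  A  → β₁ A' | ... | β_n A'
  A' → α₁ A' | ... | α_m A' | ε

Y → n n becomes Y → n n Y'
Y → n becomes Y → n Y'
Y → Y a F becomes Y' → a F Y'
Y → Y n F becomes Y' → n F Y'
Add Y' → ε

Productions for other non-terminals are unchanged:
  F → n

Resulting grammar:
Y → n n Y'
Y → n Y'
Y' → a F Y'
Y' → n F Y'
Y' → ε
F → n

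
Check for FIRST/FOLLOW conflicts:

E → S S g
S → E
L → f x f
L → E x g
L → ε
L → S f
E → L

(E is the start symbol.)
Yes. E → S S g with FOLLOW(E) on { 'f', 'g', 'x' }; L → f x f with FOLLOW(L) on { 'f' }; L → E x g with FOLLOW(L) on { 'f', 'g', 'x' }; L → S f with FOLLOW(L) on { 'f', 'g', 'x' }

Nullable non-terminals: E, L, S.
FIRST sets used below: FIRST(S) = { 'f', 'g', 'x', ε }, FIRST(L) = { 'f', 'g', 'x', ε }, FIRST(E) = { 'f', 'g', 'x', ε }

E: nullable alternative(s) E → L; FOLLOW(E) = { $, 'f', 'g', 'x' }
  E → S S g: FIRST \ {ε} = { 'f', 'g', 'x' } — overlaps FOLLOW(E) on { 'f', 'g', 'x' }: CONFLICT
  E → L: FIRST \ {ε} = { 'f', 'g', 'x' } — this is the only nullable alternative, skip

L: nullable alternative(s) L → ε; FOLLOW(L) = { $, 'f', 'g', 'x' }
  L → f x f: FIRST \ {ε} = { 'f' } — overlaps FOLLOW(L) on { 'f' }: CONFLICT
  L → E x g: FIRST \ {ε} = { 'f', 'g', 'x' } — overlaps FOLLOW(L) on { 'f', 'g', 'x' }: CONFLICT
  L → ε: FIRST \ {ε} = { } — this is the only nullable alternative, skip
  L → S f: FIRST \ {ε} = { 'f', 'g', 'x' } — overlaps FOLLOW(L) on { 'f', 'g', 'x' }: CONFLICT
S has a nullable alternative but only one production, so nothing to check.

So the grammar has 4 FIRST/FOLLOW conflicts (marked CONFLICT above).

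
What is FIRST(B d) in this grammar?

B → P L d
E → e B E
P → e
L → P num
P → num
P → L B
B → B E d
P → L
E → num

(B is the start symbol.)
{ 'e', 'num' }

FIRST sets of the non-terminals involved (from the grammar, by fixed-point iteration):
  FIRST(B) = { 'e', 'num' }

To compute FIRST(B d), process the symbols left to right:
Symbol B is a non-terminal. Add FIRST(B) \ {ε} = { 'e', 'num' }
B is not nullable (ε ∉ FIRST(B)), so stop here.
FIRST(B d) = { 'e', 'num' }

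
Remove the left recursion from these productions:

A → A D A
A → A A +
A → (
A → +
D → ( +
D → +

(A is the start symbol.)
A is directly left-recursive. The standard transformation for
  A → A α₁ | ... | A α_m | β₁ | ... | β_n
is
  A  → β₁ A' | ... | β_n A'
  A' → α₁ A' | ... | α_m A' | ε

A → ( becomes A → ( A'
A → + becomes A → + A'
A → A D A becomes A' → D A A'
A → A A + becomes A' → A + A'
Add A' → ε

Productions for other non-terminals are unchanged:
  D → ( +
  D → +

Resulting grammar:
A → ( A'
A → + A'
A' → D A A'
A' → A + A'
A' → ε
D → ( +
D → +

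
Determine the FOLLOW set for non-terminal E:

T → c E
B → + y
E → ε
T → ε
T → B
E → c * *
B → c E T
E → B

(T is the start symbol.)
{ $, '+', 'c' }

To compute FOLLOW(E), find every occurrence of E on a right-hand side N → α E β: add FIRST(β) \ {ε}, and if β is empty or nullable also add FOLLOW(N). Iterate to a fixed point.

In T → c E: E is at the end, add FOLLOW(T)
In B → c E T: E is followed by T, add FIRST(T) \ {ε} = { '+', 'c' }
  T is nullable, so also add FOLLOW(B)

The FOLLOW sets referred to above (computed the same way, to a fixed point):
  FOLLOW(T) = { $, '+', 'c' }
  FOLLOW(B) = { $, '+', 'c' }

Taking the union: FOLLOW(E) = { $, '+', 'c' }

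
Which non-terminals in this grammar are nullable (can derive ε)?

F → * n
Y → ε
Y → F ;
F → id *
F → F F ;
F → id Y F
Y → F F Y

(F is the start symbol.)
A non-terminal is nullable if it can derive ε (the empty string): either it has an ε-production, or it has a production whose right-hand side consists entirely of nullable non-terminals.

ε-productions: Y → ε
So Y is immediately nullable.
No further non-terminal can be added: every production for the remaining non-terminals contains a terminal or a non-nullable non-terminal.
Nullable = { 'Y' }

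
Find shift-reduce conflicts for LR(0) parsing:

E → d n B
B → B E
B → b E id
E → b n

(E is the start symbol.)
Yes — I5: [E → d n B .] vs [E → . b n]

Augment with E' → E and build the canonical LR(0) collection (I0 = CLOSURE({[E' → . E]}), then GOTO on every symbol after a dot until no new states appear). It has 11 states:
  I0: { [E → . b n], [E → . d n B], [E' → . E] }  — shift
  I1: { [E' → E .] }  — accept
  I2: { [E → b . n] }  — shift
  I3: { [E → d . n B] }  — shift
  I4: { [B → . B E], [B → . b E id], [E → d n . B] }  — shift
  I5: { [B → B . E], [E → . b n], [E → . d n B], [E → d n B .] }  — shift, reduce
  I6: { [B → b . E id], [E → . b n], [E → . d n B] }  — shift
  I7: { [B → b E . id] }  — shift
  I8: { [B → b E id .] }  — reduce
  I9: { [B → B E .] }  — reduce
  I10: { [E → b n .] }  — reduce

I5 contains reduce item [E → d n B .] and shift items [E → . b n], [E → . d n B] — shift-reduce conflict.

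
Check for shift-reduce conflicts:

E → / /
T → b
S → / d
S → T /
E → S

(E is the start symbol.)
Augment with E' → E and build the canonical LR(0) collection (I0 = CLOSURE({[E' → . E]}), then GOTO on every symbol after a dot until no new states appear). It has 9 states:
  I0: { [E → . / /], [E → . S], [E' → . E], [S → . / d], [S → . T /], [T → . b] }  — shift
  I1: { [E → / . /], [S → / . d] }  — shift
  I2: { [E' → E .] }  — accept
  I3: { [E → S .] }  — reduce
  I4: { [S → T . /] }  — shift
  I5: { [T → b .] }  — reduce
  I6: { [S → T / .] }  — reduce
  I7: { [E → / / .] }  — reduce
  I8: { [S → / d .] }  — reduce

No state contains both a complete item and a shift item.

Answer: No shift-reduce conflicts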